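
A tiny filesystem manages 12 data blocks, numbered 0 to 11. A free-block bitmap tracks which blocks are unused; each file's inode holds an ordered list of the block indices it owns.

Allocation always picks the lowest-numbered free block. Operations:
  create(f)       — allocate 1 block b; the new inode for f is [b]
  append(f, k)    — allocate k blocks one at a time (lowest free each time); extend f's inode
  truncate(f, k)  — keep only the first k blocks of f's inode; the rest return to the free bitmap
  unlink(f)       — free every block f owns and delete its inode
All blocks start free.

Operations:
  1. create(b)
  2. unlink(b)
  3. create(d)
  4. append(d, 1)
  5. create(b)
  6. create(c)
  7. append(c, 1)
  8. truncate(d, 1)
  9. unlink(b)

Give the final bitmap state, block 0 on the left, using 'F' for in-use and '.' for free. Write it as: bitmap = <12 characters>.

bitmap = F..FF.......

after create(b) → b:[0]  free=[F...........]
after unlink(b) →   free=[............]
after create(d) → d:[0]  free=[F...........]
after append(d, 1) → d:[0, 1]  free=[FF..........]
after create(b) → b:[2], d:[0, 1]  free=[FFF.........]
after create(c) → b:[2], c:[3], d:[0, 1]  free=[FFFF........]
after append(c, 1) → b:[2], c:[3, 4], d:[0, 1]  free=[FFFFF.......]
after truncate(d, 1) → b:[2], c:[3, 4], d:[0]  free=[F.FFF.......]
after unlink(b) → c:[3, 4], d:[0]  free=[F..FF.......]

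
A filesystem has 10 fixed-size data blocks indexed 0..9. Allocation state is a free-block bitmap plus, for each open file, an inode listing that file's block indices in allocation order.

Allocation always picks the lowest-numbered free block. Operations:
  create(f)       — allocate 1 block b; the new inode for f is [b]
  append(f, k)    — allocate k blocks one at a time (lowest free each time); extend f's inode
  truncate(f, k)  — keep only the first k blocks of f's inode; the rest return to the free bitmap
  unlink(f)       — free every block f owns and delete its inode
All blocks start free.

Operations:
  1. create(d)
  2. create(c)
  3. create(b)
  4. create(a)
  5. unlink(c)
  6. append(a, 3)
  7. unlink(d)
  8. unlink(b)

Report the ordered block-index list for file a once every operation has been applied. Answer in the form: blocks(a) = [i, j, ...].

blocks(a) = [3, 1, 4, 5]

[1] create(d) — d=0 (map F.........)
[2] create(c) — c=1 d=0 (map FF........)
[3] create(b) — b=2 c=1 d=0 (map FFF.......)
[4] create(a) — a=3 b=2 c=1 d=0 (map FFFF......)
[5] unlink(c) — a=3 b=2 d=0 (map F.FF......)
[6] append(a, 3) — a=3,1,4,5 b=2 d=0 (map FFFFFF....)
[7] unlink(d) — a=3,1,4,5 b=2 (map .FFFFF....)
[8] unlink(b) — a=3,1,4,5 (map .F.FFF....)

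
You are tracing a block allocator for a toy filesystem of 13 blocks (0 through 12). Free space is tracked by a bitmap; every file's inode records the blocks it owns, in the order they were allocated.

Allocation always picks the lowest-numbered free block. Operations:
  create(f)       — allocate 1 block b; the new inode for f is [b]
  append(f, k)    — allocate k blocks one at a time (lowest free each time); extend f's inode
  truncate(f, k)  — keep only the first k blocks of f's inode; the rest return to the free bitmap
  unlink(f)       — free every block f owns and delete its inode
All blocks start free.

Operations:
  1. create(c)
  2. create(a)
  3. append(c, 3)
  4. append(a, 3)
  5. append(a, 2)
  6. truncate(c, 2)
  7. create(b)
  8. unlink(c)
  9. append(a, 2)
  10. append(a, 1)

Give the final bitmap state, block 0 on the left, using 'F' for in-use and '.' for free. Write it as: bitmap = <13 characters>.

create(c): bitmap=F............ | c=[0]
create(a): bitmap=FF........... | a=[1] c=[0]
append(c, 3): bitmap=FFFFF........ | a=[1] c=[0, 2, 3, 4]
append(a, 3): bitmap=FFFFFFFF..... | a=[1, 5, 6, 7] c=[0, 2, 3, 4]
append(a, 2): bitmap=FFFFFFFFFF... | a=[1, 5, 6, 7, 8, 9] c=[0, 2, 3, 4]
truncate(c, 2): bitmap=FFF..FFFFF... | a=[1, 5, 6, 7, 8, 9] c=[0, 2]
create(b): bitmap=FFFF.FFFFF... | a=[1, 5, 6, 7, 8, 9] b=[3] c=[0, 2]
unlink(c): bitmap=.F.F.FFFFF... | a=[1, 5, 6, 7, 8, 9] b=[3]
append(a, 2): bitmap=FFFF.FFFFF... | a=[1, 5, 6, 7, 8, 9, 0, 2] b=[3]
append(a, 1): bitmap=FFFFFFFFFF... | a=[1, 5, 6, 7, 8, 9, 0, 2, 4] b=[3]

bitmap = FFFFFFFFFF...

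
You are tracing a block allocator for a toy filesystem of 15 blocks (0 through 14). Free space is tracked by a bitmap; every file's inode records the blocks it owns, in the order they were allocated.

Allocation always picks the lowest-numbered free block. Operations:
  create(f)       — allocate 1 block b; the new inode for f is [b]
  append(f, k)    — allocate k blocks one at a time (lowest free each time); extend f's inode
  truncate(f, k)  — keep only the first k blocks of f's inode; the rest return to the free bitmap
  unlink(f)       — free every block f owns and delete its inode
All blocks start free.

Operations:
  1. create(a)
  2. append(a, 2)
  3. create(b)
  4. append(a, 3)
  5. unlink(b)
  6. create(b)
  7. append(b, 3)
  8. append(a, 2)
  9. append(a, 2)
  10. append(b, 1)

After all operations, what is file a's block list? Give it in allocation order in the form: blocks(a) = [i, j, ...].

blocks(a) = [0, 1, 2, 4, 5, 6, 10, 11, 12, 13]

[1] create(a) — a=0 (map F..............)
[2] append(a, 2) — a=0,1,2 (map FFF............)
[3] create(b) — a=0,1,2 b=3 (map FFFF...........)
[4] append(a, 3) — a=0,1,2,4,5,6 b=3 (map FFFFFFF........)
[5] unlink(b) — a=0,1,2,4,5,6 (map FFF.FFF........)
[6] create(b) — a=0,1,2,4,5,6 b=3 (map FFFFFFF........)
[7] append(b, 3) — a=0,1,2,4,5,6 b=3,7,8,9 (map FFFFFFFFFF.....)
[8] append(a, 2) — a=0,1,2,4,5,6,10,11 b=3,7,8,9 (map FFFFFFFFFFFF...)
[9] append(a, 2) — a=0,1,2,4,5,6,10,11,12,13 b=3,7,8,9 (map FFFFFFFFFFFFFF.)
[10] append(b, 1) — a=0,1,2,4,5,6,10,11,12,13 b=3,7,8,9,14 (map FFFFFFFFFFFFFFF)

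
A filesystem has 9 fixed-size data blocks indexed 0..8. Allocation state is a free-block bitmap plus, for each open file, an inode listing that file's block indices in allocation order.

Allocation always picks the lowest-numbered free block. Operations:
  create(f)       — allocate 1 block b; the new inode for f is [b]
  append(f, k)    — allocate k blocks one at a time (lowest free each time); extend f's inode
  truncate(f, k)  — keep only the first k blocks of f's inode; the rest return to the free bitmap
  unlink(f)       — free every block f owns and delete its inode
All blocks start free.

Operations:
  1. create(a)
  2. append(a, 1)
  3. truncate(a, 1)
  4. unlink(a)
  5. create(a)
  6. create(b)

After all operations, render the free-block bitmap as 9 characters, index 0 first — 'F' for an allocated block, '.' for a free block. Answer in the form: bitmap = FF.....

  1. create(a)  ⇒  F........  {a→[0]}
  2. append(a, 1)  ⇒  FF.......  {a→[0, 1]}
  3. truncate(a, 1)  ⇒  F........  {a→[0]}
  4. unlink(a)  ⇒  .........  {}
  5. create(a)  ⇒  F........  {a→[0]}
  6. create(b)  ⇒  FF.......  {a→[0]; b→[1]}

bitmap = FF.......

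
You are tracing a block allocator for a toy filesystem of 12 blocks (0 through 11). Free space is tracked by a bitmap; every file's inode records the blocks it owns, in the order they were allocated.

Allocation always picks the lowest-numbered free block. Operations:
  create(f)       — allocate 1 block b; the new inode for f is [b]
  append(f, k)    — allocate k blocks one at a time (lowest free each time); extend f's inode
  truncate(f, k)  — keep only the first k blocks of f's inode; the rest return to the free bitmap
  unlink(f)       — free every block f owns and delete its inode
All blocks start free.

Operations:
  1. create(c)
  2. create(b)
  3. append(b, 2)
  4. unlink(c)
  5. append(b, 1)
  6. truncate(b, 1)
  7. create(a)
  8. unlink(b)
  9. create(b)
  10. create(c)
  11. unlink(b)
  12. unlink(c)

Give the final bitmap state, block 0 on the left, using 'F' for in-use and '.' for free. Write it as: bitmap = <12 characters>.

bitmap = F...........

after create(c) → c:[0]  free=[F...........]
after create(b) → b:[1], c:[0]  free=[FF..........]
after append(b, 2) → b:[1, 2, 3], c:[0]  free=[FFFF........]
after unlink(c) → b:[1, 2, 3]  free=[.FFF........]
after append(b, 1) → b:[1, 2, 3, 0]  free=[FFFF........]
after truncate(b, 1) → b:[1]  free=[.F..........]
after create(a) → a:[0], b:[1]  free=[FF..........]
after unlink(b) → a:[0]  free=[F...........]
after create(b) → a:[0], b:[1]  free=[FF..........]
after create(c) → a:[0], b:[1], c:[2]  free=[FFF.........]
after unlink(b) → a:[0], c:[2]  free=[F.F.........]
after unlink(c) → a:[0]  free=[F...........]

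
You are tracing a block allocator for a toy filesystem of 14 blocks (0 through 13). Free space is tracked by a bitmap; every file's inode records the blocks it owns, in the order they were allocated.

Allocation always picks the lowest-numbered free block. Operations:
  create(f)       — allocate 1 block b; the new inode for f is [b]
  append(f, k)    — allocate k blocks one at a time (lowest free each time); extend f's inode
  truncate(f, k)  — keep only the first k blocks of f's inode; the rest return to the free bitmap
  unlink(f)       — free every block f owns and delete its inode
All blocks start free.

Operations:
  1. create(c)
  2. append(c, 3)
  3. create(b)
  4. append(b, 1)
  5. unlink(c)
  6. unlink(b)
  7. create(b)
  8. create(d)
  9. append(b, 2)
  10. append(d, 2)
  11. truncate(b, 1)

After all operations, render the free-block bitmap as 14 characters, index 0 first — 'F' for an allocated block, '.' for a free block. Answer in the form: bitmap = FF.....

create(c): bitmap=F............. | c=[0]
append(c, 3): bitmap=FFFF.......... | c=[0, 1, 2, 3]
create(b): bitmap=FFFFF......... | b=[4] c=[0, 1, 2, 3]
append(b, 1): bitmap=FFFFFF........ | b=[4, 5] c=[0, 1, 2, 3]
unlink(c): bitmap=....FF........ | b=[4, 5]
unlink(b): bitmap=.............. | 
create(b): bitmap=F............. | b=[0]
create(d): bitmap=FF............ | b=[0] d=[1]
append(b, 2): bitmap=FFFF.......... | b=[0, 2, 3] d=[1]
append(d, 2): bitmap=FFFFFF........ | b=[0, 2, 3] d=[1, 4, 5]
truncate(b, 1): bitmap=FF..FF........ | b=[0] d=[1, 4, 5]

bitmap = FF..FF........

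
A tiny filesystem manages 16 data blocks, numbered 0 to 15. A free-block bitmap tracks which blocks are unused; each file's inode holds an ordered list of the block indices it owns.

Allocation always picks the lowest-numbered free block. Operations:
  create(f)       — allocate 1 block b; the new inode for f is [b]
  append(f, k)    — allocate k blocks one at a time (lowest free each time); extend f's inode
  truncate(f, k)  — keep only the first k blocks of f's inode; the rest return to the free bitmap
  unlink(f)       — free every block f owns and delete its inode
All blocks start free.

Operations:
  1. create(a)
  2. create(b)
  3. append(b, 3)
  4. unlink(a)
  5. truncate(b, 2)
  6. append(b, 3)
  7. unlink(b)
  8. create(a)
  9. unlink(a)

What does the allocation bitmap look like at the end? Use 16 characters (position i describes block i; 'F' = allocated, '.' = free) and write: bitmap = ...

  1. create(a)  ⇒  F...............  {a→[0]}
  2. create(b)  ⇒  FF..............  {a→[0]; b→[1]}
  3. append(b, 3)  ⇒  FFFFF...........  {a→[0]; b→[1, 2, 3, 4]}
  4. unlink(a)  ⇒  .FFFF...........  {b→[1, 2, 3, 4]}
  5. truncate(b, 2)  ⇒  .FF.............  {b→[1, 2]}
  6. append(b, 3)  ⇒  FFFFF...........  {b→[1, 2, 0, 3, 4]}
  7. unlink(b)  ⇒  ................  {}
  8. create(a)  ⇒  F...............  {a→[0]}
  9. unlink(a)  ⇒  ................  {}

bitmap = ................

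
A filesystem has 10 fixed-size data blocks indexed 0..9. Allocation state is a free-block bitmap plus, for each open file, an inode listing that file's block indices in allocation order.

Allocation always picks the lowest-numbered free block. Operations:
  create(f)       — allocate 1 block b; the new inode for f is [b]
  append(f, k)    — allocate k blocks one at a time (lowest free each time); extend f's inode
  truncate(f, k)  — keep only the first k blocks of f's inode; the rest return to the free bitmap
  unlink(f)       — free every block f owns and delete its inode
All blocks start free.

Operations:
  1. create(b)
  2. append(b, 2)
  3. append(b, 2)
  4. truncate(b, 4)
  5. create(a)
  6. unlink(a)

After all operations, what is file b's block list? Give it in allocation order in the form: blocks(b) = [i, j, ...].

after create(b) → b:[0]  free=[F.........]
after append(b, 2) → b:[0, 1, 2]  free=[FFF.......]
after append(b, 2) → b:[0, 1, 2, 3, 4]  free=[FFFFF.....]
after truncate(b, 4) → b:[0, 1, 2, 3]  free=[FFFF......]
after create(a) → a:[4], b:[0, 1, 2, 3]  free=[FFFFF.....]
after unlink(a) → b:[0, 1, 2, 3]  free=[FFFF......]

blocks(b) = [0, 1, 2, 3]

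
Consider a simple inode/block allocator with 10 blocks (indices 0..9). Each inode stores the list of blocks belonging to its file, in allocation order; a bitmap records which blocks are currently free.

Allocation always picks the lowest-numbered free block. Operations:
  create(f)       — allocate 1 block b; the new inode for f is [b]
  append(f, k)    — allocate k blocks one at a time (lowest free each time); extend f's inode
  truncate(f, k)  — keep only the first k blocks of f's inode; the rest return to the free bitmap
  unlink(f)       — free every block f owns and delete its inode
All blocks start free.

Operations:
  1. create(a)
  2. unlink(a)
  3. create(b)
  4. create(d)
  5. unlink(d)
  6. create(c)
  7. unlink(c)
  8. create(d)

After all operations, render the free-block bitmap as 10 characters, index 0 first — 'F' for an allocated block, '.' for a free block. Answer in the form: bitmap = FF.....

bitmap = FF........

[1] create(a) — a=0 (map F.........)
[2] unlink(a) —  (map ..........)
[3] create(b) — b=0 (map F.........)
[4] create(d) — b=0 d=1 (map FF........)
[5] unlink(d) — b=0 (map F.........)
[6] create(c) — b=0 c=1 (map FF........)
[7] unlink(c) — b=0 (map F.........)
[8] create(d) — b=0 d=1 (map FF........)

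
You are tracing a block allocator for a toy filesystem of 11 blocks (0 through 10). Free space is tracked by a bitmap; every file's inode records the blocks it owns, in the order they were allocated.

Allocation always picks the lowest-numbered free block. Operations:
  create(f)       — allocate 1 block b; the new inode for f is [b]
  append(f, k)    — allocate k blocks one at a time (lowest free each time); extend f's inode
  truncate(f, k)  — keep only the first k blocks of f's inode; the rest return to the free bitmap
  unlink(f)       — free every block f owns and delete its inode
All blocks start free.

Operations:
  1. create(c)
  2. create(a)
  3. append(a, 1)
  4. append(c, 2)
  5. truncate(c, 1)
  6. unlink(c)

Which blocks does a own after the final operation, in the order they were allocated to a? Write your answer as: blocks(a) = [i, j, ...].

after create(c) → c:[0]  free=[F..........]
after create(a) → a:[1], c:[0]  free=[FF.........]
after append(a, 1) → a:[1, 2], c:[0]  free=[FFF........]
after append(c, 2) → a:[1, 2], c:[0, 3, 4]  free=[FFFFF......]
after truncate(c, 1) → a:[1, 2], c:[0]  free=[FFF........]
after unlink(c) → a:[1, 2]  free=[.FF........]

blocks(a) = [1, 2]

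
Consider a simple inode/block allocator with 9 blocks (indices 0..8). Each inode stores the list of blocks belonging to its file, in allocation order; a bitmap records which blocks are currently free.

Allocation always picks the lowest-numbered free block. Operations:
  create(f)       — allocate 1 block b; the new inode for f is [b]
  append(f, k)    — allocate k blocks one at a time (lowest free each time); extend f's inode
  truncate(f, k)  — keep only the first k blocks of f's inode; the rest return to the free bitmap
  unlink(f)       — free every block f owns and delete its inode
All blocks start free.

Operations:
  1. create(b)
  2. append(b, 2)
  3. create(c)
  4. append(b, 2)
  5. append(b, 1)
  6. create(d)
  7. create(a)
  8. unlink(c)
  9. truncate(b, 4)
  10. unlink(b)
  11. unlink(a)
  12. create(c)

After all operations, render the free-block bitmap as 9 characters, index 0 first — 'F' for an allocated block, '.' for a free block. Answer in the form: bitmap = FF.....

bitmap = F......F.

after create(b) → b:[0]  free=[F........]
after append(b, 2) → b:[0, 1, 2]  free=[FFF......]
after create(c) → b:[0, 1, 2], c:[3]  free=[FFFF.....]
after append(b, 2) → b:[0, 1, 2, 4, 5], c:[3]  free=[FFFFFF...]
after append(b, 1) → b:[0, 1, 2, 4, 5, 6], c:[3]  free=[FFFFFFF..]
after create(d) → b:[0, 1, 2, 4, 5, 6], c:[3], d:[7]  free=[FFFFFFFF.]
after create(a) → a:[8], b:[0, 1, 2, 4, 5, 6], c:[3], d:[7]  free=[FFFFFFFFF]
after unlink(c) → a:[8], b:[0, 1, 2, 4, 5, 6], d:[7]  free=[FFF.FFFFF]
after truncate(b, 4) → a:[8], b:[0, 1, 2, 4], d:[7]  free=[FFF.F..FF]
after unlink(b) → a:[8], d:[7]  free=[.......FF]
after unlink(a) → d:[7]  free=[.......F.]
after create(c) → c:[0], d:[7]  free=[F......F.]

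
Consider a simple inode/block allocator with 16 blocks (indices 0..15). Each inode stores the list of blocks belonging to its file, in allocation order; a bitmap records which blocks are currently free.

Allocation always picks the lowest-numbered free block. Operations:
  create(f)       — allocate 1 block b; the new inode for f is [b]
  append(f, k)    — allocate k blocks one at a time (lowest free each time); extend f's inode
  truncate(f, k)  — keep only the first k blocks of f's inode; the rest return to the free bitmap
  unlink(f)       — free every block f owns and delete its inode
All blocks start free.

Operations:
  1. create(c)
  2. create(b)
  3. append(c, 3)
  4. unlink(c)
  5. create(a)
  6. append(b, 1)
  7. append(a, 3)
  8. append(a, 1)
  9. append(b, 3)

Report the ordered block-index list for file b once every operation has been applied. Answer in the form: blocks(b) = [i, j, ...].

after create(c) → c:[0]  free=[F...............]
after create(b) → b:[1], c:[0]  free=[FF..............]
after append(c, 3) → b:[1], c:[0, 2, 3, 4]  free=[FFFFF...........]
after unlink(c) → b:[1]  free=[.F..............]
after create(a) → a:[0], b:[1]  free=[FF..............]
after append(b, 1) → a:[0], b:[1, 2]  free=[FFF.............]
after append(a, 3) → a:[0, 3, 4, 5], b:[1, 2]  free=[FFFFFF..........]
after append(a, 1) → a:[0, 3, 4, 5, 6], b:[1, 2]  free=[FFFFFFF.........]
after append(b, 3) → a:[0, 3, 4, 5, 6], b:[1, 2, 7, 8, 9]  free=[FFFFFFFFFF......]

blocks(b) = [1, 2, 7, 8, 9]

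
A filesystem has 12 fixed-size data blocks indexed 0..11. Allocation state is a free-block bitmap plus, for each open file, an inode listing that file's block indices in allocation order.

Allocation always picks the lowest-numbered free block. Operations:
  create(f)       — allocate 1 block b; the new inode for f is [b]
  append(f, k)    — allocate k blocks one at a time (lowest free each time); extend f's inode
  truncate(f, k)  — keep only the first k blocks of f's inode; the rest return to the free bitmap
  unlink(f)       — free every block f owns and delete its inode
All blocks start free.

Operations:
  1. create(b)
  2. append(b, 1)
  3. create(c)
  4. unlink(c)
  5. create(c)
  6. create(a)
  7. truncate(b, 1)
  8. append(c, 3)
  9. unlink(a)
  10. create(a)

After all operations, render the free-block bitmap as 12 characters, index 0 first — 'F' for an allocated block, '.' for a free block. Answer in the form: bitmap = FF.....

bitmap = FFFFFF......

after create(b) → b:[0]  free=[F...........]
after append(b, 1) → b:[0, 1]  free=[FF..........]
after create(c) → b:[0, 1], c:[2]  free=[FFF.........]
after unlink(c) → b:[0, 1]  free=[FF..........]
after create(c) → b:[0, 1], c:[2]  free=[FFF.........]
after create(a) → a:[3], b:[0, 1], c:[2]  free=[FFFF........]
after truncate(b, 1) → a:[3], b:[0], c:[2]  free=[F.FF........]
after append(c, 3) → a:[3], b:[0], c:[2, 1, 4, 5]  free=[FFFFFF......]
after unlink(a) → b:[0], c:[2, 1, 4, 5]  free=[FFF.FF......]
after create(a) → a:[3], b:[0], c:[2, 1, 4, 5]  free=[FFFFFF......]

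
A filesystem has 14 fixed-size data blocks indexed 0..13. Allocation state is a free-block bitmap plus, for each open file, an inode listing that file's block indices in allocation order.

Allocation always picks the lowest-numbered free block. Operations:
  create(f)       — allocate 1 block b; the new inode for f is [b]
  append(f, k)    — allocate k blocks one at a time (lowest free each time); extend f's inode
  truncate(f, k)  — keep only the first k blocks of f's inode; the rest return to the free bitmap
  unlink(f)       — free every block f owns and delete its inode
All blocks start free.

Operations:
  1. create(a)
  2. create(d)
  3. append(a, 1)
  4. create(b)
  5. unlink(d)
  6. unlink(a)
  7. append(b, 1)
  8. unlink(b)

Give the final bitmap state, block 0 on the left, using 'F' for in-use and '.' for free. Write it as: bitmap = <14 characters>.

  1. create(a)  ⇒  F.............  {a→[0]}
  2. create(d)  ⇒  FF............  {a→[0]; d→[1]}
  3. append(a, 1)  ⇒  FFF...........  {a→[0, 2]; d→[1]}
  4. create(b)  ⇒  FFFF..........  {a→[0, 2]; b→[3]; d→[1]}
  5. unlink(d)  ⇒  F.FF..........  {a→[0, 2]; b→[3]}
  6. unlink(a)  ⇒  ...F..........  {b→[3]}
  7. append(b, 1)  ⇒  F..F..........  {b→[3, 0]}
  8. unlink(b)  ⇒  ..............  {}

bitmap = ..............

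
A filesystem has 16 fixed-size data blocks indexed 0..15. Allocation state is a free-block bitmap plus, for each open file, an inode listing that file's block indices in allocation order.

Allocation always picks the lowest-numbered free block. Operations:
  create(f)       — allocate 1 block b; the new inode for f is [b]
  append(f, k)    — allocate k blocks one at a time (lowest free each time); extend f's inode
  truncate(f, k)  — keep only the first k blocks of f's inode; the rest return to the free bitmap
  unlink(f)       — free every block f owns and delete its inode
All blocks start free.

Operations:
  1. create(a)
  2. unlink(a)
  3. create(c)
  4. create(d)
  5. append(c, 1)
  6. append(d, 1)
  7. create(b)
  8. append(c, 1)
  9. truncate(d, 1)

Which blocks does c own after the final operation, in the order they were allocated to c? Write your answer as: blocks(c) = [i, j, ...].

blocks(c) = [0, 2, 5]

create(a): bitmap=F............... | a=[0]
unlink(a): bitmap=................ | 
create(c): bitmap=F............... | c=[0]
create(d): bitmap=FF.............. | c=[0] d=[1]
append(c, 1): bitmap=FFF............. | c=[0, 2] d=[1]
append(d, 1): bitmap=FFFF............ | c=[0, 2] d=[1, 3]
create(b): bitmap=FFFFF........... | b=[4] c=[0, 2] d=[1, 3]
append(c, 1): bitmap=FFFFFF.......... | b=[4] c=[0, 2, 5] d=[1, 3]
truncate(d, 1): bitmap=FFF.FF.......... | b=[4] c=[0, 2, 5] d=[1]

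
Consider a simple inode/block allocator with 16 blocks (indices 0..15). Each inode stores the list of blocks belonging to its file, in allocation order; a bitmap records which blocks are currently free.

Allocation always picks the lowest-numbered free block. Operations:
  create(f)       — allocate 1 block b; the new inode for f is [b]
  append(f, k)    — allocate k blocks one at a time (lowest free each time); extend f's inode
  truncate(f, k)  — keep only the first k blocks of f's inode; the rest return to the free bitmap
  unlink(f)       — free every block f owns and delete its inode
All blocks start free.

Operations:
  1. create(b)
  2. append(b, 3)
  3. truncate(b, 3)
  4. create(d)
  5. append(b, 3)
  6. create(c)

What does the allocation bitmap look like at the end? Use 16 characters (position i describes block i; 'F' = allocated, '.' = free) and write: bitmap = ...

  1. create(b)  ⇒  F...............  {b→[0]}
  2. append(b, 3)  ⇒  FFFF............  {b→[0, 1, 2, 3]}
  3. truncate(b, 3)  ⇒  FFF.............  {b→[0, 1, 2]}
  4. create(d)  ⇒  FFFF............  {b→[0, 1, 2]; d→[3]}
  5. append(b, 3)  ⇒  FFFFFFF.........  {b→[0, 1, 2, 4, 5, 6]; d→[3]}
  6. create(c)  ⇒  FFFFFFFF........  {b→[0, 1, 2, 4, 5, 6]; c→[7]; d→[3]}

bitmap = FFFFFFFF........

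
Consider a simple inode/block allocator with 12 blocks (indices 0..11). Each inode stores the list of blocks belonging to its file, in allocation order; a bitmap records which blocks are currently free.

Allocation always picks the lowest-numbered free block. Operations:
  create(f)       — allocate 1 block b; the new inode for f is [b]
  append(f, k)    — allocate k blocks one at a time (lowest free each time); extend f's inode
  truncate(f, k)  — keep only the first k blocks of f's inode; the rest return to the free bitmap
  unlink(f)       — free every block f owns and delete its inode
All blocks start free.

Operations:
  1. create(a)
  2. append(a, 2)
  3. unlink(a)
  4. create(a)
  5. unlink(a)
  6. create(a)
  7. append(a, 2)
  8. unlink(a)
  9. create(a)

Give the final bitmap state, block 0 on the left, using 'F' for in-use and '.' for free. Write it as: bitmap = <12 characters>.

  1. create(a)  ⇒  F...........  {a→[0]}
  2. append(a, 2)  ⇒  FFF.........  {a→[0, 1, 2]}
  3. unlink(a)  ⇒  ............  {}
  4. create(a)  ⇒  F...........  {a→[0]}
  5. unlink(a)  ⇒  ............  {}
  6. create(a)  ⇒  F...........  {a→[0]}
  7. append(a, 2)  ⇒  FFF.........  {a→[0, 1, 2]}
  8. unlink(a)  ⇒  ............  {}
  9. create(a)  ⇒  F...........  {a→[0]}

bitmap = F...........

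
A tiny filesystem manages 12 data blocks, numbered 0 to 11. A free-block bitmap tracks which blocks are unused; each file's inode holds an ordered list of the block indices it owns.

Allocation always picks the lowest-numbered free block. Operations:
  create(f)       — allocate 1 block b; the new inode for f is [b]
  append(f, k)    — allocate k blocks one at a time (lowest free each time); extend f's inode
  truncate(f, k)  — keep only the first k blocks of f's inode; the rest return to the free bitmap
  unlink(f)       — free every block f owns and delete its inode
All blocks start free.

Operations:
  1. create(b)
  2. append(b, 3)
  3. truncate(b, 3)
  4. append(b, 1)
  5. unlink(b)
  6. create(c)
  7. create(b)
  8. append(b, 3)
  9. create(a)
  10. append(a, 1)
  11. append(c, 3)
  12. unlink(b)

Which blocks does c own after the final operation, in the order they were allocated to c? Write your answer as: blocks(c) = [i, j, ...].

blocks(c) = [0, 7, 8, 9]

  1. create(b)  ⇒  F...........  {b→[0]}
  2. append(b, 3)  ⇒  FFFF........  {b→[0, 1, 2, 3]}
  3. truncate(b, 3)  ⇒  FFF.........  {b→[0, 1, 2]}
  4. append(b, 1)  ⇒  FFFF........  {b→[0, 1, 2, 3]}
  5. unlink(b)  ⇒  ............  {}
  6. create(c)  ⇒  F...........  {c→[0]}
  7. create(b)  ⇒  FF..........  {b→[1]; c→[0]}
  8. append(b, 3)  ⇒  FFFFF.......  {b→[1, 2, 3, 4]; c→[0]}
  9. create(a)  ⇒  FFFFFF......  {a→[5]; b→[1, 2, 3, 4]; c→[0]}
  10. append(a, 1)  ⇒  FFFFFFF.....  {a→[5, 6]; b→[1, 2, 3, 4]; c→[0]}
  11. append(c, 3)  ⇒  FFFFFFFFFF..  {a→[5, 6]; b→[1, 2, 3, 4]; c→[0, 7, 8, 9]}
  12. unlink(b)  ⇒  F....FFFFF..  {a→[5, 6]; c→[0, 7, 8, 9]}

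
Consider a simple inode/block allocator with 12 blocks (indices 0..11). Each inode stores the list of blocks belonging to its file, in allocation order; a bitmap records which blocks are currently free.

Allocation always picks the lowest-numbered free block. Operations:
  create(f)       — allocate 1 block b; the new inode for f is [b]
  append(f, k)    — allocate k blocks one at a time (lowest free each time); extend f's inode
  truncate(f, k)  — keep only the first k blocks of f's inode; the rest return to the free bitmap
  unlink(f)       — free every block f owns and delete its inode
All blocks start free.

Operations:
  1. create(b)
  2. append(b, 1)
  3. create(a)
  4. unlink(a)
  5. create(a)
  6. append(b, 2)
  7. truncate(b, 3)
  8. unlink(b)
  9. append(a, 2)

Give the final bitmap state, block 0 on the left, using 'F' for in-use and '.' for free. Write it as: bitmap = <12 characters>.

bitmap = FFF.........

  1. create(b)  ⇒  F...........  {b→[0]}
  2. append(b, 1)  ⇒  FF..........  {b→[0, 1]}
  3. create(a)  ⇒  FFF.........  {a→[2]; b→[0, 1]}
  4. unlink(a)  ⇒  FF..........  {b→[0, 1]}
  5. create(a)  ⇒  FFF.........  {a→[2]; b→[0, 1]}
  6. append(b, 2)  ⇒  FFFFF.......  {a→[2]; b→[0, 1, 3, 4]}
  7. truncate(b, 3)  ⇒  FFFF........  {a→[2]; b→[0, 1, 3]}
  8. unlink(b)  ⇒  ..F.........  {a→[2]}
  9. append(a, 2)  ⇒  FFF.........  {a→[2, 0, 1]}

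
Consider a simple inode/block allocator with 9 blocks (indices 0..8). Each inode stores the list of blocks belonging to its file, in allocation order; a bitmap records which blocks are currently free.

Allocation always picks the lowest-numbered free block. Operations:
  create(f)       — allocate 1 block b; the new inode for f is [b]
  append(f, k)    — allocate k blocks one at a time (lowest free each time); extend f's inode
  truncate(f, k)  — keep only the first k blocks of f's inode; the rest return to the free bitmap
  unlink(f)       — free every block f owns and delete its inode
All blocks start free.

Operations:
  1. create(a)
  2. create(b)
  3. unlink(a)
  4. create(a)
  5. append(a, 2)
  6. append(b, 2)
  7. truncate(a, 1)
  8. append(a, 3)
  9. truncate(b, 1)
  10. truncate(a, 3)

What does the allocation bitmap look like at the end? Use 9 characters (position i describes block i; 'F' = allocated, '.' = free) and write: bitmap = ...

create(a): bitmap=F........ | a=[0]
create(b): bitmap=FF....... | a=[0] b=[1]
unlink(a): bitmap=.F....... | b=[1]
create(a): bitmap=FF....... | a=[0] b=[1]
append(a, 2): bitmap=FFFF..... | a=[0, 2, 3] b=[1]
append(b, 2): bitmap=FFFFFF... | a=[0, 2, 3] b=[1, 4, 5]
truncate(a, 1): bitmap=FF..FF... | a=[0] b=[1, 4, 5]
append(a, 3): bitmap=FFFFFFF.. | a=[0, 2, 3, 6] b=[1, 4, 5]
truncate(b, 1): bitmap=FFFF..F.. | a=[0, 2, 3, 6] b=[1]
truncate(a, 3): bitmap=FFFF..... | a=[0, 2, 3] b=[1]

bitmap = FFFF.....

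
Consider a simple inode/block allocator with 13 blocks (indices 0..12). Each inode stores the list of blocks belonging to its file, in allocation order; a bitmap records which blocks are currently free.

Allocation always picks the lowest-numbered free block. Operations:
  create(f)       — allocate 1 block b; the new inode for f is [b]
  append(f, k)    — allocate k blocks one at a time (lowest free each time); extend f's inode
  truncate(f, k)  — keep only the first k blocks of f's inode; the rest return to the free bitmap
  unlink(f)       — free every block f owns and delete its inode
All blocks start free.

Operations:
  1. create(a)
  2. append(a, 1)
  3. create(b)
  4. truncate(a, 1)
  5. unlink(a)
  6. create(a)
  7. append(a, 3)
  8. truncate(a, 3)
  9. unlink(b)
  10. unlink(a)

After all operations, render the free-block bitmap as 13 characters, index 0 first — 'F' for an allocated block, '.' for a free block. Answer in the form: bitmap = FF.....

[1] create(a) — a=0 (map F............)
[2] append(a, 1) — a=0,1 (map FF...........)
[3] create(b) — a=0,1 b=2 (map FFF..........)
[4] truncate(a, 1) — a=0 b=2 (map F.F..........)
[5] unlink(a) — b=2 (map ..F..........)
[6] create(a) — a=0 b=2 (map F.F..........)
[7] append(a, 3) — a=0,1,3,4 b=2 (map FFFFF........)
[8] truncate(a, 3) — a=0,1,3 b=2 (map FFFF.........)
[9] unlink(b) — a=0,1,3 (map FF.F.........)
[10] unlink(a) —  (map .............)

bitmap = .............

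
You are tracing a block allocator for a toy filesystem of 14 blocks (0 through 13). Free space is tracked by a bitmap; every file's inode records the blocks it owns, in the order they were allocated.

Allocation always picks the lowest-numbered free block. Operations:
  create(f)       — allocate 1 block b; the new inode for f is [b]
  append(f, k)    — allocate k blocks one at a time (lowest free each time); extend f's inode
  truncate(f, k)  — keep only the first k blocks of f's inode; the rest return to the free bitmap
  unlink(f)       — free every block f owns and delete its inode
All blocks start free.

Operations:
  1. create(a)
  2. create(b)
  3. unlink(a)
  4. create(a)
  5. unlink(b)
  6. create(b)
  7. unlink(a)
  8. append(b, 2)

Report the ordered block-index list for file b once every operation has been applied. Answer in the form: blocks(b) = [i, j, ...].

after create(a) → a:[0]  free=[F.............]
after create(b) → a:[0], b:[1]  free=[FF............]
after unlink(a) → b:[1]  free=[.F............]
after create(a) → a:[0], b:[1]  free=[FF............]
after unlink(b) → a:[0]  free=[F.............]
after create(b) → a:[0], b:[1]  free=[FF............]
after unlink(a) → b:[1]  free=[.F............]
after append(b, 2) → b:[1, 0, 2]  free=[FFF...........]

blocks(b) = [1, 0, 2]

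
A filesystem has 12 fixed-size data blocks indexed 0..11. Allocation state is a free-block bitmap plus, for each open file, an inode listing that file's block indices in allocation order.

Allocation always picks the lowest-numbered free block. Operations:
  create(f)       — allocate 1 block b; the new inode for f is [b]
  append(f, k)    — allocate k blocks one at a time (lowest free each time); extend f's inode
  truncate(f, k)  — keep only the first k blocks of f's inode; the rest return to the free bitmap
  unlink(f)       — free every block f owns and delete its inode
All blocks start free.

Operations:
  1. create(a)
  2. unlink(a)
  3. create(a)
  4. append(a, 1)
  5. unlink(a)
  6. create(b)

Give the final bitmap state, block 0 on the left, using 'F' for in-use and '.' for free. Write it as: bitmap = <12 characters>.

bitmap = F...........

[1] create(a) — a=0 (map F...........)
[2] unlink(a) —  (map ............)
[3] create(a) — a=0 (map F...........)
[4] append(a, 1) — a=0,1 (map FF..........)
[5] unlink(a) —  (map ............)
[6] create(b) — b=0 (map F...........)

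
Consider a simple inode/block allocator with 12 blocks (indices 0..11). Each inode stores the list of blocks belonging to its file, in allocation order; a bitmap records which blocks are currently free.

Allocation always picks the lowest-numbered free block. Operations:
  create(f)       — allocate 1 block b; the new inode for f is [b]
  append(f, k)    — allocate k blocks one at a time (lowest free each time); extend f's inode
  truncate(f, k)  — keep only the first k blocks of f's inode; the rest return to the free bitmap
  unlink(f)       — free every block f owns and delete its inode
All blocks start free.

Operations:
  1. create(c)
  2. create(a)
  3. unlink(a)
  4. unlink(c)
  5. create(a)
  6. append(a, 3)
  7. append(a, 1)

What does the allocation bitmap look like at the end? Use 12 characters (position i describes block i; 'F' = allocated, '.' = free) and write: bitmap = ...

[1] create(c) — c=0 (map F...........)
[2] create(a) — a=1 c=0 (map FF..........)
[3] unlink(a) — c=0 (map F...........)
[4] unlink(c) —  (map ............)
[5] create(a) — a=0 (map F...........)
[6] append(a, 3) — a=0,1,2,3 (map FFFF........)
[7] append(a, 1) — a=0,1,2,3,4 (map FFFFF.......)

bitmap = FFFFF.......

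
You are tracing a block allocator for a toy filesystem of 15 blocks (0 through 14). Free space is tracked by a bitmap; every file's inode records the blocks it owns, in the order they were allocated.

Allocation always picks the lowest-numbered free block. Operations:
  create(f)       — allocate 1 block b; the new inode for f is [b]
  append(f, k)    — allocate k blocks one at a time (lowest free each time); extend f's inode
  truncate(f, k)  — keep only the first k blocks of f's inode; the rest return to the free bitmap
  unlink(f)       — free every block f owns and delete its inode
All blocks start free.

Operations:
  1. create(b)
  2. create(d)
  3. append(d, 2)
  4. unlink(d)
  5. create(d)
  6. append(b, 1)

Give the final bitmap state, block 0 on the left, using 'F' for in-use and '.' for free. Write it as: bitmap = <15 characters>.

[1] create(b) — b=0 (map F..............)
[2] create(d) — b=0 d=1 (map FF.............)
[3] append(d, 2) — b=0 d=1,2,3 (map FFFF...........)
[4] unlink(d) — b=0 (map F..............)
[5] create(d) — b=0 d=1 (map FF.............)
[6] append(b, 1) — b=0,2 d=1 (map FFF............)

bitmap = FFF............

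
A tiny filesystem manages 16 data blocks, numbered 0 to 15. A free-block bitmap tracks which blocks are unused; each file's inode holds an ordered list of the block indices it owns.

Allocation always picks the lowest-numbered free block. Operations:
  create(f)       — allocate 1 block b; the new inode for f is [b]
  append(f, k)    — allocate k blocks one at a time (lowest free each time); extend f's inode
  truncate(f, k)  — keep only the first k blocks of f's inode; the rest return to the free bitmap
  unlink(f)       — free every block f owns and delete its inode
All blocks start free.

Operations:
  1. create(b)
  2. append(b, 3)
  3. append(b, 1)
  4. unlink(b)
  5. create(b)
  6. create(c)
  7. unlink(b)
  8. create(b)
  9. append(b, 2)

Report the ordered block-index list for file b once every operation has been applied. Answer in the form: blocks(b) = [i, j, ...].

create(b): bitmap=F............... | b=[0]
append(b, 3): bitmap=FFFF............ | b=[0, 1, 2, 3]
append(b, 1): bitmap=FFFFF........... | b=[0, 1, 2, 3, 4]
unlink(b): bitmap=................ | 
create(b): bitmap=F............... | b=[0]
create(c): bitmap=FF.............. | b=[0] c=[1]
unlink(b): bitmap=.F.............. | c=[1]
create(b): bitmap=FF.............. | b=[0] c=[1]
append(b, 2): bitmap=FFFF............ | b=[0, 2, 3] c=[1]

blocks(b) = [0, 2, 3]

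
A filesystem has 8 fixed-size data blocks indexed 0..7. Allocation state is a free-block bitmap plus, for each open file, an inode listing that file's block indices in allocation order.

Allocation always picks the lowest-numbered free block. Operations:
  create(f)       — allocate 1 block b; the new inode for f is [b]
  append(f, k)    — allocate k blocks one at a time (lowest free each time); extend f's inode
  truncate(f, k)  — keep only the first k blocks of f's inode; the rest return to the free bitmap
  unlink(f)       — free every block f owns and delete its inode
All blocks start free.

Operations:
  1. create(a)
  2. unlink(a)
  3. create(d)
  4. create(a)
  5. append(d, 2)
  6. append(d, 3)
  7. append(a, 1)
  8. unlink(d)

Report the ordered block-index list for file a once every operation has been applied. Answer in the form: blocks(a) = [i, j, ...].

blocks(a) = [1, 7]

create(a): bitmap=F....... | a=[0]
unlink(a): bitmap=........ | 
create(d): bitmap=F....... | d=[0]
create(a): bitmap=FF...... | a=[1] d=[0]
append(d, 2): bitmap=FFFF.... | a=[1] d=[0, 2, 3]
append(d, 3): bitmap=FFFFFFF. | a=[1] d=[0, 2, 3, 4, 5, 6]
append(a, 1): bitmap=FFFFFFFF | a=[1, 7] d=[0, 2, 3, 4, 5, 6]
unlink(d): bitmap=.F.....F | a=[1, 7]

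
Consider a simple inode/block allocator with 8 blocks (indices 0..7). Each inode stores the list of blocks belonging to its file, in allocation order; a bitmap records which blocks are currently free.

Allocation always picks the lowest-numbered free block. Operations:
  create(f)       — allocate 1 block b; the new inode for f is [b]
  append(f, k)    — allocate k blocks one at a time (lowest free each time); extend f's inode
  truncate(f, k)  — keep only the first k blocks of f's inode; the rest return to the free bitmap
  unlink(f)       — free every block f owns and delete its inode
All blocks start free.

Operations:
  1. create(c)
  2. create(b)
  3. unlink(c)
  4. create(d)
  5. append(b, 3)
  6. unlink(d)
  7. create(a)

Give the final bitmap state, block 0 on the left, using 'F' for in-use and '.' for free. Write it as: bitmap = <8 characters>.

bitmap = FFFFF...

create(c): bitmap=F....... | c=[0]
create(b): bitmap=FF...... | b=[1] c=[0]
unlink(c): bitmap=.F...... | b=[1]
create(d): bitmap=FF...... | b=[1] d=[0]
append(b, 3): bitmap=FFFFF... | b=[1, 2, 3, 4] d=[0]
unlink(d): bitmap=.FFFF... | b=[1, 2, 3, 4]
create(a): bitmap=FFFFF... | a=[0] b=[1, 2, 3, 4]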